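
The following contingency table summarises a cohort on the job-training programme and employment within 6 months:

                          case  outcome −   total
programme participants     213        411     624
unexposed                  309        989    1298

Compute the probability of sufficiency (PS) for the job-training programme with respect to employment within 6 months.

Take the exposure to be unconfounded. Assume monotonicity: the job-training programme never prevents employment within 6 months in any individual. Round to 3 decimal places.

PS ≈ 0.136

p₁ = P(outcome | exposed) = 213/624 = 0.34135
p₀ = P(outcome | unexposed) = 309/1298 = 0.23806
Under exogeneity and monotonicity, PS = (p₁ − p₀)/(1 − p₀).
PS = (0.34135 − 0.23806) / 0.76194 ≈ 0.1356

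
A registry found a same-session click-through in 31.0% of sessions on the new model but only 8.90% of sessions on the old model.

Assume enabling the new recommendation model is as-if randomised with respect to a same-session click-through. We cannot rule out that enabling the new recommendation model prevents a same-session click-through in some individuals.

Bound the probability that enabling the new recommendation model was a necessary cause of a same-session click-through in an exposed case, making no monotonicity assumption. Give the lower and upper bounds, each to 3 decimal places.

0.713 ≤ PN ≤ 1.000

p₁ = 0.31, p₀ = 0.089.
Under exogeneity alone the bounds on PN are max{0,(p₁−p₀)/p₁} ≤ PN ≤ min{1,(1−p₀)/p₁}.
  lower = (p₁ − p₀)/p₁ = 0.221 / 0.31 ≈ 0.7129
  upper = min{1, (1 − p₀)/p₁} = 0.911 / 0.31 ≈ 2.9387 → capped at 1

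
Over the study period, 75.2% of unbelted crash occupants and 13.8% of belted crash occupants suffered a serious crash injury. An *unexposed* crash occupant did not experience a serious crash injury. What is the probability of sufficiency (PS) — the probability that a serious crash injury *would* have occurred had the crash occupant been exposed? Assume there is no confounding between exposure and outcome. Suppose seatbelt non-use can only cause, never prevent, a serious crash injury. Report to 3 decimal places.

PS ≈ 0.712

p₁ = 0.752, p₀ = 0.138.
Under exogeneity and monotonicity, PS = (p₁ − p₀) / (1 − p₀).
PS = (0.752 − 0.138) / (1 − 0.138) = 0.614 / 0.862 ≈ 0.7123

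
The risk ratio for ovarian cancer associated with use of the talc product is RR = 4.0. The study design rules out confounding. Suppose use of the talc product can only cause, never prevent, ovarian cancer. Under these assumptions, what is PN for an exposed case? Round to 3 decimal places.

Under exogeneity and monotonicity, PN = (RR − 1) / RR = 1 − 1/RR.
PN = (4.0 − 1) / 4.0 = 3 / 4.0 ≈ 0.7500

PN ≈ 0.750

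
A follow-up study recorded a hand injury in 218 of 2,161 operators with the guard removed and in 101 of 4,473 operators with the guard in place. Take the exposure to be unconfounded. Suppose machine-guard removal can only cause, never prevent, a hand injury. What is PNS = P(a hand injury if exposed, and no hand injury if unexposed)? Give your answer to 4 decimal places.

p₁ = P(outcome | exposed) = 218/2161 = 0.10088
p₀ = P(outcome | unexposed) = 101/4473 = 0.02258
Under exogeneity and monotonicity, PNS = p₁ − p₀.
PNS = 0.10088 − 0.02258 = 0.078299

PNS ≈ 0.0783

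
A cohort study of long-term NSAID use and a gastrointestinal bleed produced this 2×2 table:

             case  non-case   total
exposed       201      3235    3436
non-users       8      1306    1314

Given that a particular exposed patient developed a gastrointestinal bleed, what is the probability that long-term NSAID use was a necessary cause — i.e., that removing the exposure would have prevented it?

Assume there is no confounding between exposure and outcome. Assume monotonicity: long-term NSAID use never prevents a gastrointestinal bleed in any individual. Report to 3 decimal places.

p₁ = P(outcome | exposed) = 201/3436 = 0.058498
p₀ = P(outcome | unexposed) = 8/1314 = 0.0060883
Under exogeneity and monotonicity, PN = (p₁ − p₀)/p₁.
PN = (0.058498 − 0.0060883) / 0.058498 ≈ 0.8959

PN ≈ 0.896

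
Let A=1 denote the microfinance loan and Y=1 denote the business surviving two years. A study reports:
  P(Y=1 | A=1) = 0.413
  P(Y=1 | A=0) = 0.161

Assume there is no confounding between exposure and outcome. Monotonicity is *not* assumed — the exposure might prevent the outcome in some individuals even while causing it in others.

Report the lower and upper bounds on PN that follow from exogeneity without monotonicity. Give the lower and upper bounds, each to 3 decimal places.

Let p₁ = 0.413, p₀ = 0.161.
Under exogeneity alone the bounds on PN are max{0,(p₁−p₀)/p₁} ≤ PN ≤ min{1,(1−p₀)/p₁}.
  lower = (p₁ − p₀)/p₁ = 0.252 / 0.413 ≈ 0.6102
  upper = min{1, (1 − p₀)/p₁} = 0.839 / 0.413 ≈ 2.0315 → capped at 1

0.610 ≤ PN ≤ 1.000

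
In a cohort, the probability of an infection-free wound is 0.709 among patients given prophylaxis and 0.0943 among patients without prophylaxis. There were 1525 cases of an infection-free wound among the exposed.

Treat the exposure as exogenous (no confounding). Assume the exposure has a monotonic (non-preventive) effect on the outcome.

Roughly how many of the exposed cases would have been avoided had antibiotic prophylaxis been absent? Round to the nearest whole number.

Let p₁ = 0.709, p₀ = 0.0943.
PN = (p₁ − p₀)/p₁ = (0.709 − 0.0943) / 0.709 ≈ 0.86700.
Attributable cases ≈ PN × (exposed cases) = 0.86700 × 1525 ≈ 1322.17.

about 1322 cases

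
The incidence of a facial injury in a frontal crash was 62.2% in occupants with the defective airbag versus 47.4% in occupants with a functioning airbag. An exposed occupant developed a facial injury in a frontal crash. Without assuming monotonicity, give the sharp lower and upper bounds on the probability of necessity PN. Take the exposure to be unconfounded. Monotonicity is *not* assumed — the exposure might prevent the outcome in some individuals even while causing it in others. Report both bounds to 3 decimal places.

p₁ = 0.622, p₀ = 0.474.
Under exogeneity alone the bounds on PN are max{0,(p₁−p₀)/p₁} ≤ PN ≤ min{1,(1−p₀)/p₁}.
  lower = (p₁ − p₀)/p₁ = 0.148 / 0.622 ≈ 0.2379
  upper = min{1, (1 − p₀)/p₁} = 0.526 / 0.622 ≈ 0.8457

0.238 ≤ PN ≤ 0.846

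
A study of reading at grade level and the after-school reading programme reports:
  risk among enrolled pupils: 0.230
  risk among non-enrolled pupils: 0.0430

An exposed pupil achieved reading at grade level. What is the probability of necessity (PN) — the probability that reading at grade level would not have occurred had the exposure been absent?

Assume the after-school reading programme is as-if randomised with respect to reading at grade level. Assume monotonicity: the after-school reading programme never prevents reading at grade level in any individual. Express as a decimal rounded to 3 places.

PN ≈ 0.813

Let p₁ = 0.23, p₀ = 0.043.
Under exogeneity and monotonicity, PN = (p₁ − p₀) / p₁.
PN = (0.23 − 0.043) / 0.23 = 0.187 / 0.23 ≈ 0.8130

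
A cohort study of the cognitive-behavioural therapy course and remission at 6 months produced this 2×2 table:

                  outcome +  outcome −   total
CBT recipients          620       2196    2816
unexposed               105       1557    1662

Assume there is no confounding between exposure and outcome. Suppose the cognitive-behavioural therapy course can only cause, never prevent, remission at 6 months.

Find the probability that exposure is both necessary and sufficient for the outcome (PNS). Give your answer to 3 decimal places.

p₁ = P(outcome | exposed) = 620/2816 = 0.22017
p₀ = P(outcome | unexposed) = 105/1662 = 0.063177
Under exogeneity and monotonicity, PNS = p₁ − p₀.
PNS = 0.22017 − 0.063177 = 0.15699

PNS ≈ 0.157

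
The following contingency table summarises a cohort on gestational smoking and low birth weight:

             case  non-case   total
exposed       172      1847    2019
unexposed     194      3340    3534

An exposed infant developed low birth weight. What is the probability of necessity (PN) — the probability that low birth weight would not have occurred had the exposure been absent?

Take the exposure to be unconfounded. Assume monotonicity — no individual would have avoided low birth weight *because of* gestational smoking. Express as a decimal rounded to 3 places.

PN ≈ 0.356

p₁ = P(outcome | exposed) = 172/2019 = 0.085191
p₀ = P(outcome | unexposed) = 194/3534 = 0.054895
Under exogeneity and monotonicity, PN = (p₁ − p₀) / p₁.
PN = (0.085191 − 0.054895) / 0.085191 = 0.030295 / 0.085191 ≈ 0.3556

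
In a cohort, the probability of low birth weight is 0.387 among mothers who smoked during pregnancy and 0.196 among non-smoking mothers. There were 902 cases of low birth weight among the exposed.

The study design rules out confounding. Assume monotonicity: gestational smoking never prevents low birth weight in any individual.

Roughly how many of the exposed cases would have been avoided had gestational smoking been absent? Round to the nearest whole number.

about 445 cases

Let p₁ = 0.387, p₀ = 0.196.
PN = (p₁ − p₀)/p₁ = (0.387 − 0.196) / 0.387 ≈ 0.49354.
Attributable cases ≈ PN × (exposed cases) = 0.49354 × 902 ≈ 445.17.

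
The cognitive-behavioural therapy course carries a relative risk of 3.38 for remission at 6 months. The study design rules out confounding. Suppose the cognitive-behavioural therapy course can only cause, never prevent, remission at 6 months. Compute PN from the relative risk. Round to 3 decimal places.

Under exogeneity and monotonicity, PN = (RR − 1) / RR = 1 − 1/RR.
PN = (3.38 − 1) / 3.38 = 2.38 / 3.38 ≈ 0.7041

PN ≈ 0.704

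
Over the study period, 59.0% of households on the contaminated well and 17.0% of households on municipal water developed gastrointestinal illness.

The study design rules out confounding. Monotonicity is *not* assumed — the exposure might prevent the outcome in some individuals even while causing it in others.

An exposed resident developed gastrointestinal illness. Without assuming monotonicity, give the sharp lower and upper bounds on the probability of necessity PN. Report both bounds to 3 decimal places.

p₁ = 0.59, p₀ = 0.17.
Under exogeneity alone the bounds on PN are max{0,(p₁−p₀)/p₁} ≤ PN ≤ min{1,(1−p₀)/p₁}.
  lower = (p₁ − p₀)/p₁ = 0.42 / 0.59 ≈ 0.7119
  upper = min{1, (1 − p₀)/p₁} = 0.83 / 0.59 ≈ 1.4068 → capped at 1

0.712 ≤ PN ≤ 1.000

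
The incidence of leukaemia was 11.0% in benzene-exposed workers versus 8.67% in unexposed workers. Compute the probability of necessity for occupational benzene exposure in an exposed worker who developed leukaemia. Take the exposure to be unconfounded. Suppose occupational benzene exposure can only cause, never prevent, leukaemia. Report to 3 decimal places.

p₁ = 0.11, p₀ = 0.0867.
Under exogeneity and monotonicity, PN = (p₁ − p₀) / p₁.
PN = (0.11 − 0.0867) / 0.11 = 0.0233 / 0.11 ≈ 0.2118

PN ≈ 0.212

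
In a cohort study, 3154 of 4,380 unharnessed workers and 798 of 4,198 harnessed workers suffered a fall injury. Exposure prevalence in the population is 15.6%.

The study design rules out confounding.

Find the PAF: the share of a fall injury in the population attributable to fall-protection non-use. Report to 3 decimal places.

PAF ≈ 0.303

p₁ = P(outcome | exposed) = 3154/4380 = 0.72009
p₀ = P(outcome | unexposed) = 798/4198 = 0.19009
Overall risk P(Y=1) = π·p₁ + (1−π)·p₀ = 0.156×0.72009 + 0.844×0.19009 = 0.27277.
Under exogeneity, PAF = [P(Y=1) − p₀] / P(Y=1).
PAF = (0.27277 − 0.19009) / 0.27277 ≈ 0.3031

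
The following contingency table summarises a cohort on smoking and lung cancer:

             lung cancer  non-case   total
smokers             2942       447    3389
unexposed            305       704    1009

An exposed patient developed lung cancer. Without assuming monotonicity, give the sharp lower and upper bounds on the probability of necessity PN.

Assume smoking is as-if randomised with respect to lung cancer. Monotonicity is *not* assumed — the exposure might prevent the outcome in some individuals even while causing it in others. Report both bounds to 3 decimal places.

0.652 ≤ PN ≤ 0.804

p₁ = P(outcome | exposed) = 2942/3389 = 0.8681
p₀ = P(outcome | unexposed) = 305/1009 = 0.30228
Under exogeneity alone the bounds on PN are max{0,(p₁−p₀)/p₁} ≤ PN ≤ min{1,(1−p₀)/p₁}.
  lower = (p₁ − p₀)/p₁ = 0.56582 / 0.8681 ≈ 0.6518
  upper = min{1, (1 − p₀)/p₁} = 0.69772 / 0.8681 ≈ 0.8037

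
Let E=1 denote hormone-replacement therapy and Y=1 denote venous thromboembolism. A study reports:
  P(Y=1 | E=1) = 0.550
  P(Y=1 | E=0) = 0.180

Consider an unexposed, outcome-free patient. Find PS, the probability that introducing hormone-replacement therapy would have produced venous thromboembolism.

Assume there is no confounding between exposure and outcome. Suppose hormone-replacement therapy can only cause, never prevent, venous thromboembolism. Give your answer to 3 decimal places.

PS ≈ 0.451

Let p₁ = 0.55, p₀ = 0.18.
Under exogeneity and monotonicity, PS = (p₁ − p₀) / (1 − p₀).
PS = (0.55 − 0.18) / (1 − 0.18) = 0.37 / 0.82 ≈ 0.4512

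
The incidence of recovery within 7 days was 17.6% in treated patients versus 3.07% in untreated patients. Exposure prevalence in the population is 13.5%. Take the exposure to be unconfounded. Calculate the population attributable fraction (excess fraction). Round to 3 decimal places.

PAF ≈ 0.390

p₁ = 0.176, p₀ = 0.0307.
Overall risk P(Y=1) = π·p₁ + (1−π)·p₀ = 0.135×0.176 + 0.865×0.0307 = 0.050315.
Under exogeneity, PAF = [P(Y=1) − p₀] / P(Y=1).
PAF = (0.050315 − 0.0307) / 0.050315 ≈ 0.3899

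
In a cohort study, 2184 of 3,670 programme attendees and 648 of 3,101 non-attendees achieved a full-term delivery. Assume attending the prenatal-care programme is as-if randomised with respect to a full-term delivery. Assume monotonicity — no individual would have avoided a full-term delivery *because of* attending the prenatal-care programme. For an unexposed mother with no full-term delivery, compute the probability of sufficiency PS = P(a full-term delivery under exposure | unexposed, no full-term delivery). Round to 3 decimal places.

PS ≈ 0.488

p₁ = P(outcome | exposed) = 2184/3670 = 0.5951
p₀ = P(outcome | unexposed) = 648/3101 = 0.20896
Under exogeneity and monotonicity, PS = (p₁ − p₀) / (1 − p₀).
PS = (0.5951 − 0.20896) / (1 − 0.20896) = 0.38613 / 0.79104 ≈ 0.4881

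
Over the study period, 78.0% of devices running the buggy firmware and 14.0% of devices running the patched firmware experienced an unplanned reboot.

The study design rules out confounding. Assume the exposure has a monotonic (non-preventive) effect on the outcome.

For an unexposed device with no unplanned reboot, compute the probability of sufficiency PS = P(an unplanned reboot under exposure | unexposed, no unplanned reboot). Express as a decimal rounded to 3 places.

PS ≈ 0.744

p₁ = 0.78, p₀ = 0.14.
Under exogeneity and monotonicity, PS = (p₁ − p₀) / (1 − p₀).
PS = (0.78 − 0.14) / (1 − 0.14) = 0.64 / 0.86 ≈ 0.7442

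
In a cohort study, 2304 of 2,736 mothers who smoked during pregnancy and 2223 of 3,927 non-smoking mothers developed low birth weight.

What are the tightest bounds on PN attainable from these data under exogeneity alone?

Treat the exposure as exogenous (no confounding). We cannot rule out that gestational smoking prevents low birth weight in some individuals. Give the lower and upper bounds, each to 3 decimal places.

0.328 ≤ PN ≤ 0.515

p₁ = P(outcome | exposed) = 2304/2736 = 0.84211
p₀ = P(outcome | unexposed) = 2223/3927 = 0.56608
Under exogeneity alone the bounds on PN are max{0,(p₁−p₀)/p₁} ≤ PN ≤ min{1,(1−p₀)/p₁}.
  lower = (p₁ − p₀)/p₁ = 0.27602 / 0.84211 ≈ 0.3278
  upper = min{1, (1 − p₀)/p₁} = 0.43392 / 0.84211 ≈ 0.5153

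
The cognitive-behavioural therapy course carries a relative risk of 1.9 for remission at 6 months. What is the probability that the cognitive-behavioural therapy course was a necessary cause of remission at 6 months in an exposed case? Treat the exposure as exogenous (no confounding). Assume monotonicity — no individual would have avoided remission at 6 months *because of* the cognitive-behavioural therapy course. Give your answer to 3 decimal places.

Under exogeneity and monotonicity, PN = (RR − 1) / RR = 1 − 1/RR.
PN = (1.9 − 1) / 1.9 = 0.9 / 1.9 ≈ 0.4737

PN ≈ 0.474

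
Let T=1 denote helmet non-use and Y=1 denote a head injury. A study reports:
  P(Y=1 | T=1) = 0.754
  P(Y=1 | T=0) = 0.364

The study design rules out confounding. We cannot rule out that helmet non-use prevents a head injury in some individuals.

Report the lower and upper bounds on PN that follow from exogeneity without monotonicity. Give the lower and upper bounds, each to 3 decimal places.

Let p₁ = 0.754, p₀ = 0.364.
Under exogeneity alone the bounds on PN are max{0,(p₁−p₀)/p₁} ≤ PN ≤ min{1,(1−p₀)/p₁}.
  lower = (p₁ − p₀)/p₁ = 0.39 / 0.754 ≈ 0.5172
  upper = min{1, (1 − p₀)/p₁} = 0.636 / 0.754 ≈ 0.8435

0.517 ≤ PN ≤ 0.844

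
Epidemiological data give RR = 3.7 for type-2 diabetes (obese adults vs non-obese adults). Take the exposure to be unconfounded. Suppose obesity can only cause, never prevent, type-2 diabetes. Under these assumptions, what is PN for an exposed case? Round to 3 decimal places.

PN ≈ 0.730

Under exogeneity and monotonicity, PN = (RR − 1) / RR = 1 − 1/RR.
PN = (3.7 − 1) / 3.7 = 2.7 / 3.7 ≈ 0.7297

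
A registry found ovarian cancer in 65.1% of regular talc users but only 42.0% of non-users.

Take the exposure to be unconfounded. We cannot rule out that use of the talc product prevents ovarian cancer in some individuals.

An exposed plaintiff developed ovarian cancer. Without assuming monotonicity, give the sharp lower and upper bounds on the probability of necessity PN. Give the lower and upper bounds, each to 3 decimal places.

0.355 ≤ PN ≤ 0.891

p₁ = 0.651, p₀ = 0.42.
Under exogeneity alone the bounds on PN are max{0,(p₁−p₀)/p₁} ≤ PN ≤ min{1,(1−p₀)/p₁}.
  lower = (p₁ − p₀)/p₁ = 0.231 / 0.651 ≈ 0.3548
  upper = min{1, (1 − p₀)/p₁} = 0.58 / 0.651 ≈ 0.8909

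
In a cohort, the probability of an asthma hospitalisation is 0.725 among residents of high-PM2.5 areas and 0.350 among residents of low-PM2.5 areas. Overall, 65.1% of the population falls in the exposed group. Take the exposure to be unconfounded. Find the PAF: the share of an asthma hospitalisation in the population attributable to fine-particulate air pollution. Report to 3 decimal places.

PAF ≈ 0.411

Let p₁ = 0.725, p₀ = 0.35.
Overall risk P(Y=1) = π·p₁ + (1−π)·p₀ = 0.651×0.725 + 0.349×0.35 = 0.59412.
Under exogeneity, PAF = [P(Y=1) − p₀] / P(Y=1).
PAF = (0.59412 − 0.35) / 0.59412 ≈ 0.4109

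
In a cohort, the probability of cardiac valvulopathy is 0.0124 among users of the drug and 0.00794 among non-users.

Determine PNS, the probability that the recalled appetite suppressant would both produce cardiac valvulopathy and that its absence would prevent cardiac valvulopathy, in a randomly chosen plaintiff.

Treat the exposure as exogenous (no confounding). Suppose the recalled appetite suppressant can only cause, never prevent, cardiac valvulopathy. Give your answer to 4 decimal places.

Let p₁ = 0.0124, p₀ = 0.00794.
Under exogeneity and monotonicity, PNS = p₁ − p₀.
PNS = 0.0124 − 0.00794 = 0.00446

PNS ≈ 0.0045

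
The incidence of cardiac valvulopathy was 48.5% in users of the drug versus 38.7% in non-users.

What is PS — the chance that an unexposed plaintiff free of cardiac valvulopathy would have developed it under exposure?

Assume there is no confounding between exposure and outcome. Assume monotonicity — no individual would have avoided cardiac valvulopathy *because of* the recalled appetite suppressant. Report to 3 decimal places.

p₁ = 0.485, p₀ = 0.387.
Under exogeneity and monotonicity, PS = (p₁ − p₀) / (1 − p₀).
PS = (0.485 − 0.387) / (1 − 0.387) = 0.098 / 0.613 ≈ 0.1599

PS ≈ 0.160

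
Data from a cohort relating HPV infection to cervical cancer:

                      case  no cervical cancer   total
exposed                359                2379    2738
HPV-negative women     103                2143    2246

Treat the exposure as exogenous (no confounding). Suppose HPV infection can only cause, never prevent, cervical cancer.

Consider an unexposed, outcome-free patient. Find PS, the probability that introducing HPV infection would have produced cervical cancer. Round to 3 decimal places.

PS ≈ 0.089

p₁ = P(outcome | exposed) = 359/2738 = 0.13112
p₀ = P(outcome | unexposed) = 103/2246 = 0.045859
Under exogeneity and monotonicity, PS = (p₁ − p₀) / (1 − p₀).
PS = (0.13112 − 0.045859) / (1 − 0.045859) = 0.085258 / 0.95414 ≈ 0.0894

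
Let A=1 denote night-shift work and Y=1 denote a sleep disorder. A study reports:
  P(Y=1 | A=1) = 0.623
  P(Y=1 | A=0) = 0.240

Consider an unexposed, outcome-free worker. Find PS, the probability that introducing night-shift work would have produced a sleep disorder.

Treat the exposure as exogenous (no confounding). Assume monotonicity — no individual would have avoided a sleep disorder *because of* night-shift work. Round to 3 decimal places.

Let p₁ = 0.623, p₀ = 0.24.
Under exogeneity and monotonicity, PS = (p₁ − p₀) / (1 − p₀).
PS = (0.623 − 0.24) / (1 − 0.24) = 0.383 / 0.76 ≈ 0.5039

PS ≈ 0.504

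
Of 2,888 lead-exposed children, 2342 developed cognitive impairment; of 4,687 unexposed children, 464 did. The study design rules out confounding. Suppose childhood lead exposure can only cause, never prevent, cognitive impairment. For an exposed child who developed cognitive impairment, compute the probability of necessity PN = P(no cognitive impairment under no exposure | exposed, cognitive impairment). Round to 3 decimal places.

p₁ = P(outcome | exposed) = 2342/2888 = 0.81094
p₀ = P(outcome | unexposed) = 464/4687 = 0.098997
Under exogeneity and monotonicity, PN = (p₁ − p₀) / p₁.
PN = (0.81094 − 0.098997) / 0.81094 = 0.71194 / 0.81094 ≈ 0.8779

PN ≈ 0.878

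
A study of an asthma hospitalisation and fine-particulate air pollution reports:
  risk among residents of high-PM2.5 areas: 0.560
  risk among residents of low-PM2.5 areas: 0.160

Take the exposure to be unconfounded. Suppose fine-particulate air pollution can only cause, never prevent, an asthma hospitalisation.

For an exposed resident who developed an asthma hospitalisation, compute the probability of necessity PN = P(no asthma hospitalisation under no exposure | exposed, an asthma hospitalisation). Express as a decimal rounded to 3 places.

PN ≈ 0.714

Let p₁ = 0.56, p₀ = 0.16.
Under exogeneity and monotonicity, PN = (p₁ − p₀) / p₁.
PN = (0.56 − 0.16) / 0.56 = 0.4 / 0.56 ≈ 0.7143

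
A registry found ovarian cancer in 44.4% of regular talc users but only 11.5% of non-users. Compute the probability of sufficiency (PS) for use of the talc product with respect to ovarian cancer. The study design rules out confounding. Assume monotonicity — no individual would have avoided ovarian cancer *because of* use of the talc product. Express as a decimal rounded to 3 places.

p₁ = 0.444, p₀ = 0.115.
Under exogeneity and monotonicity, PS = (p₁ − p₀) / (1 − p₀).
PS = (0.444 − 0.115) / (1 − 0.115) = 0.329 / 0.885 ≈ 0.3718

PS ≈ 0.372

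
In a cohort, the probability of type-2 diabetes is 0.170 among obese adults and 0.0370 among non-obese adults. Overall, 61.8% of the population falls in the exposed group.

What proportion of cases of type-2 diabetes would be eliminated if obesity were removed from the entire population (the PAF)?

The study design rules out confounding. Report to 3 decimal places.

Let p₁ = 0.17, p₀ = 0.037.
Overall risk P(Y=1) = π·p₁ + (1−π)·p₀ = 0.618×0.17 + 0.382×0.037 = 0.11919.
Under exogeneity, PAF = [P(Y=1) − p₀] / P(Y=1).
PAF = (0.11919 − 0.037) / 0.11919 ≈ 0.6896

PAF ≈ 0.690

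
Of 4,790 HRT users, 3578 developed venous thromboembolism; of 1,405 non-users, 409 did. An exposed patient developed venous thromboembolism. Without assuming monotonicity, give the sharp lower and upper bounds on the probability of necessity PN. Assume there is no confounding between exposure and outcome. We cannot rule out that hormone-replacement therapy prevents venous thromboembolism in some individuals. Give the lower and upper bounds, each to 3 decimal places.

0.610 ≤ PN ≤ 0.949

p₁ = P(outcome | exposed) = 3578/4790 = 0.74697
p₀ = P(outcome | unexposed) = 409/1405 = 0.2911
Under exogeneity alone the bounds on PN are max{0,(p₁−p₀)/p₁} ≤ PN ≤ min{1,(1−p₀)/p₁}.
  lower = (p₁ − p₀)/p₁ = 0.45587 / 0.74697 ≈ 0.6103
  upper = min{1, (1 − p₀)/p₁} = 0.7089 / 0.74697 ≈ 0.9490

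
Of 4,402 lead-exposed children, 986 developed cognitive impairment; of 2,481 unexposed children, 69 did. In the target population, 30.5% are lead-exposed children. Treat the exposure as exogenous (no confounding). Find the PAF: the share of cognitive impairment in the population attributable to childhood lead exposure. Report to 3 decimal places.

p₁ = P(outcome | exposed) = 986/4402 = 0.22399
p₀ = P(outcome | unexposed) = 69/2481 = 0.027811
Overall risk P(Y=1) = π·p₁ + (1−π)·p₀ = 0.305×0.22399 + 0.695×0.027811 = 0.087646.
Under exogeneity, PAF = [P(Y=1) − p₀] / P(Y=1).
PAF = (0.087646 − 0.027811) / 0.087646 ≈ 0.6827

PAF ≈ 0.683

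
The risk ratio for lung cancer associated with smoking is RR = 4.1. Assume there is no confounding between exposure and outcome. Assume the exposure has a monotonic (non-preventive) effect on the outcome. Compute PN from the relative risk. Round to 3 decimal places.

Under exogeneity and monotonicity, PN = (RR − 1) / RR = 1 − 1/RR.
PN = (4.1 − 1) / 4.1 = 3.1 / 4.1 ≈ 0.7561

PN ≈ 0.756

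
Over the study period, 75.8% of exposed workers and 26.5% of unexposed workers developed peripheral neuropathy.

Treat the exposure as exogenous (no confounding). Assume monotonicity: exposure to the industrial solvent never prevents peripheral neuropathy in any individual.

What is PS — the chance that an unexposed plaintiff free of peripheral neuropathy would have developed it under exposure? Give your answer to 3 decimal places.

p₁ = 0.758, p₀ = 0.265.
Under exogeneity and monotonicity, PS = (p₁ − p₀) / (1 − p₀).
PS = (0.758 − 0.265) / (1 − 0.265) = 0.493 / 0.735 ≈ 0.6707

PS ≈ 0.671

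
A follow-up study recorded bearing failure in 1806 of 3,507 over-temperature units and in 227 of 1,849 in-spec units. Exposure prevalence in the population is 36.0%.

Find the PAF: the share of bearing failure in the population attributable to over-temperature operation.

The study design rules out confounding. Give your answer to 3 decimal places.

p₁ = P(outcome | exposed) = 1806/3507 = 0.51497
p₀ = P(outcome | unexposed) = 227/1849 = 0.12277
Overall risk P(Y=1) = π·p₁ + (1−π)·p₀ = 0.36×0.51497 + 0.64×0.12277 = 0.26396.
Under exogeneity, PAF = [P(Y=1) − p₀] / P(Y=1).
PAF = (0.26396 − 0.12277) / 0.26396 ≈ 0.5349

PAF ≈ 0.535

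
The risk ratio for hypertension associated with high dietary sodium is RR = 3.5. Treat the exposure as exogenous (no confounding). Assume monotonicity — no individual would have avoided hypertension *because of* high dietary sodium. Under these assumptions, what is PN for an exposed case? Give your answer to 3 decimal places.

PN ≈ 0.714

Under exogeneity and monotonicity, PN = (RR − 1) / RR = 1 − 1/RR.
PN = (3.5 − 1) / 3.5 = 2.5 / 3.5 ≈ 0.7143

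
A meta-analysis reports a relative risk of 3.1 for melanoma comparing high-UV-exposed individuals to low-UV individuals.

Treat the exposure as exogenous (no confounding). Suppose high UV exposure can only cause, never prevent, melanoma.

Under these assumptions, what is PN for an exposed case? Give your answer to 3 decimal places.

PN ≈ 0.677

Under exogeneity and monotonicity, PN = (RR − 1) / RR = 1 − 1/RR.
PN = (3.1 − 1) / 3.1 = 2.1 / 3.1 ≈ 0.6774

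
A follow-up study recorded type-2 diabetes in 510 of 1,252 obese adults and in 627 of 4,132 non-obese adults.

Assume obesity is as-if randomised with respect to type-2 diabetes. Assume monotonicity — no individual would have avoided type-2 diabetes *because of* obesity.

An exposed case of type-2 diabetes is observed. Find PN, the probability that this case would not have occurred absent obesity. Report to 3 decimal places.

p₁ = P(outcome | exposed) = 510/1252 = 0.40735
p₀ = P(outcome | unexposed) = 627/4132 = 0.15174
Under exogeneity and monotonicity, PN = (p₁ − p₀) / p₁.
PN = (0.40735 − 0.15174) / 0.40735 = 0.25561 / 0.40735 ≈ 0.6275

PN ≈ 0.627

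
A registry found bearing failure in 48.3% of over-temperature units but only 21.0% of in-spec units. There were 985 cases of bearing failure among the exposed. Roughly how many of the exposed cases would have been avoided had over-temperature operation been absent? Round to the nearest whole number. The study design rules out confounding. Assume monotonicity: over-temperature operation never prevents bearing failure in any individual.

p₁ = 0.483, p₀ = 0.21.
PN = (p₁ − p₀)/p₁ = (0.483 − 0.21) / 0.483 ≈ 0.56522.
Attributable cases ≈ PN × (exposed cases) = 0.56522 × 985 ≈ 556.74.

about 557 cases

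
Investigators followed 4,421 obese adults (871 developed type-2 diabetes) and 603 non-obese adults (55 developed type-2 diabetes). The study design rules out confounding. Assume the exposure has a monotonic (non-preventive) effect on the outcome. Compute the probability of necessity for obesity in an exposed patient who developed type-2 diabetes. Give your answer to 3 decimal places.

PN ≈ 0.537

p₁ = P(outcome | exposed) = 871/4421 = 0.19701
p₀ = P(outcome | unexposed) = 55/603 = 0.091211
Under exogeneity and monotonicity, PN = (p₁ − p₀) / p₁.
PN = (0.19701 − 0.091211) / 0.19701 = 0.1058 / 0.19701 ≈ 0.5370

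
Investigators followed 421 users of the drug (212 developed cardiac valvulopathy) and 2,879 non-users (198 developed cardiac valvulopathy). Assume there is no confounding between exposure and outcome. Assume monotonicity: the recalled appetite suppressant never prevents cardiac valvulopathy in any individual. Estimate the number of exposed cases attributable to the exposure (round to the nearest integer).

p₁ = P(outcome | exposed) = 212/421 = 0.50356
p₀ = P(outcome | unexposed) = 198/2879 = 0.068774
PN = (p₁ − p₀)/p₁ = (0.50356 − 0.068774) / 0.50356 ≈ 0.86343.
Attributable cases ≈ PN × (exposed cases) = 0.86343 × 212 ≈ 183.05.

about 183 cases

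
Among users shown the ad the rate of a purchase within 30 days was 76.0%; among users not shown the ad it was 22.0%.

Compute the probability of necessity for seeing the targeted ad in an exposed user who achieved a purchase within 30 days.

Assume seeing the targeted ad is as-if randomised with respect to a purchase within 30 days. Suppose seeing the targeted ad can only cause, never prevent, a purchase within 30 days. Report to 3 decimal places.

PN ≈ 0.711

p₁ = 0.76, p₀ = 0.22.
Under exogeneity and monotonicity, PN = (p₁ − p₀) / p₁.
PN = (0.76 − 0.22) / 0.76 = 0.54 / 0.76 ≈ 0.7105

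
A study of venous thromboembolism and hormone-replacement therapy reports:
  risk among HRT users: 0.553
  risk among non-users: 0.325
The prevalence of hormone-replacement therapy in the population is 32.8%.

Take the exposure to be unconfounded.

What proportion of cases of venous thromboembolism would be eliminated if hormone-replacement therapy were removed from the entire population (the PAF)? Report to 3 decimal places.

Let p₁ = 0.553, p₀ = 0.325.
Overall risk P(Y=1) = π·p₁ + (1−π)·p₀ = 0.328×0.553 + 0.672×0.325 = 0.39978.
Under exogeneity, PAF = [P(Y=1) − p₀] / P(Y=1).
PAF = (0.39978 − 0.325) / 0.39978 ≈ 0.1871

PAF ≈ 0.187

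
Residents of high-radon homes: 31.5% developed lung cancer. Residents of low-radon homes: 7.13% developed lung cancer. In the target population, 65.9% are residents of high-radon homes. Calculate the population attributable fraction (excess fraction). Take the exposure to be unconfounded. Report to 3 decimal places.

PAF ≈ 0.693

p₁ = 0.315, p₀ = 0.0713.
Overall risk P(Y=1) = π·p₁ + (1−π)·p₀ = 0.659×0.315 + 0.341×0.0713 = 0.2319.
Under exogeneity, PAF = [P(Y=1) − p₀] / P(Y=1).
PAF = (0.2319 − 0.0713) / 0.2319 ≈ 0.6925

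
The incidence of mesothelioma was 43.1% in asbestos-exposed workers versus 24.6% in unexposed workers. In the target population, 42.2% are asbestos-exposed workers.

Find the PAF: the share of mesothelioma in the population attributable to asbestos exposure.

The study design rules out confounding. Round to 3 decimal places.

p₁ = 0.431, p₀ = 0.246.
Overall risk P(Y=1) = π·p₁ + (1−π)·p₀ = 0.422×0.431 + 0.578×0.246 = 0.32407.
Under exogeneity, PAF = [P(Y=1) − p₀] / P(Y=1).
PAF = (0.32407 − 0.246) / 0.32407 ≈ 0.2409

PAF ≈ 0.241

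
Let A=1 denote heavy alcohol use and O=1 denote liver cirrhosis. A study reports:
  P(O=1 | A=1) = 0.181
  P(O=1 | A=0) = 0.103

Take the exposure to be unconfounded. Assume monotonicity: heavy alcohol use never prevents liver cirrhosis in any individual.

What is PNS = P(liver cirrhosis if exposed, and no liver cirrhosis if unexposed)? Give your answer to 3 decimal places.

PNS ≈ 0.078

Let p₁ = 0.181, p₀ = 0.103.
Under exogeneity and monotonicity, PNS = p₁ − p₀.
PNS = 0.181 − 0.103 = 0.078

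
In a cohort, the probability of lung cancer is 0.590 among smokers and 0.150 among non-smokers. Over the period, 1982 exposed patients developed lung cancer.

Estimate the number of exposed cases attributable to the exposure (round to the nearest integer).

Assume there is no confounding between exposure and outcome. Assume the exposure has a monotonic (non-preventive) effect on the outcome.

Let p₁ = 0.59, p₀ = 0.15.
PN = (p₁ − p₀)/p₁ = (0.59 − 0.15) / 0.59 ≈ 0.74576.
Attributable cases ≈ PN × (exposed cases) = 0.74576 × 1982 ≈ 1478.10.

about 1478 cases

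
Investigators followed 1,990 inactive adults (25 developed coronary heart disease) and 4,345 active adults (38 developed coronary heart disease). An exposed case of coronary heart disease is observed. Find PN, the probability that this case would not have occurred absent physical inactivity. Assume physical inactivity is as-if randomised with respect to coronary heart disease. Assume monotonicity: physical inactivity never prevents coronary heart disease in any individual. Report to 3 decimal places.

PN ≈ 0.304

p₁ = P(outcome | exposed) = 25/1990 = 0.012563
p₀ = P(outcome | unexposed) = 38/4345 = 0.0087457
Under exogeneity and monotonicity, PN = (p₁ − p₀) / p₁.
PN = (0.012563 − 0.0087457) / 0.012563 = 0.0038171 / 0.012563 ≈ 0.3038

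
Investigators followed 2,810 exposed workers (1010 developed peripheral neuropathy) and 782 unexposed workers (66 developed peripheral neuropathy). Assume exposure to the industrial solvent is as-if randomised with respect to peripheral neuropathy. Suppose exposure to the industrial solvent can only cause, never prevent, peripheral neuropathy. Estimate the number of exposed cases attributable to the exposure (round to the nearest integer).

p₁ = P(outcome | exposed) = 1010/2810 = 0.35943
p₀ = P(outcome | unexposed) = 66/782 = 0.084399
PN = (p₁ − p₀)/p₁ = (0.35943 − 0.084399) / 0.35943 ≈ 0.76519.
Attributable cases ≈ PN × (exposed cases) = 0.76519 × 1010 ≈ 772.84.

about 773 cases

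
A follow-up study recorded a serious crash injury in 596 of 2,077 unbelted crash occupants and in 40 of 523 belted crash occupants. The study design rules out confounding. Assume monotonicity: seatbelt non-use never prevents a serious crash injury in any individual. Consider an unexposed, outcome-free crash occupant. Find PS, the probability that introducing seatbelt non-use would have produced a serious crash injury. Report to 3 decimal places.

PS ≈ 0.228

p₁ = P(outcome | exposed) = 596/2077 = 0.28695
p₀ = P(outcome | unexposed) = 40/523 = 0.076482
Under exogeneity and monotonicity, PS = (p₁ − p₀) / (1 − p₀).
PS = (0.28695 − 0.076482) / (1 − 0.076482) = 0.21047 / 0.92352 ≈ 0.2279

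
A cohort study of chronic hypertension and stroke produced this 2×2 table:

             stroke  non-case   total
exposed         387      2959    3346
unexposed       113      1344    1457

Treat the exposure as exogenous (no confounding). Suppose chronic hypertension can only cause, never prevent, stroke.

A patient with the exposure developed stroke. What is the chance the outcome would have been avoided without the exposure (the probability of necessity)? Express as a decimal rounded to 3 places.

PN ≈ 0.329

p₁ = P(outcome | exposed) = 387/3346 = 0.11566
p₀ = P(outcome | unexposed) = 113/1457 = 0.077557
Under exogeneity and monotonicity, PN = (p₁ − p₀)/p₁.
PN = (0.11566 − 0.077557) / 0.11566 ≈ 0.3294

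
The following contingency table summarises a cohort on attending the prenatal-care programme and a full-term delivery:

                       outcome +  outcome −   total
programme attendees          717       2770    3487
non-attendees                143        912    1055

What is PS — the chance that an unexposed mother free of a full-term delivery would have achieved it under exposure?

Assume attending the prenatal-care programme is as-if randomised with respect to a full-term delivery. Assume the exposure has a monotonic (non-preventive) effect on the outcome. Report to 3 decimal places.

PS ≈ 0.081

p₁ = P(outcome | exposed) = 717/3487 = 0.20562
p₀ = P(outcome | unexposed) = 143/1055 = 0.13555
Under exogeneity and monotonicity, PS = (p₁ − p₀)/(1 − p₀).
PS = (0.20562 − 0.13555) / 0.86445 ≈ 0.0811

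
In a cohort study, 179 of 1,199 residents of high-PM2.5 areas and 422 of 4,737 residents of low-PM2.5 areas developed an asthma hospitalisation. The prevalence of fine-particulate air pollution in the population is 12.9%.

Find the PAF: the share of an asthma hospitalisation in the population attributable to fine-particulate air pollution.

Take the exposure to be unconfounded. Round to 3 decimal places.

PAF ≈ 0.080

p₁ = P(outcome | exposed) = 179/1199 = 0.14929
p₀ = P(outcome | unexposed) = 422/4737 = 0.089086
Overall risk P(Y=1) = π·p₁ + (1−π)·p₀ = 0.129×0.14929 + 0.871×0.089086 = 0.096852.
Under exogeneity, PAF = [P(Y=1) − p₀] / P(Y=1).
PAF = (0.096852 − 0.089086) / 0.096852 ≈ 0.0802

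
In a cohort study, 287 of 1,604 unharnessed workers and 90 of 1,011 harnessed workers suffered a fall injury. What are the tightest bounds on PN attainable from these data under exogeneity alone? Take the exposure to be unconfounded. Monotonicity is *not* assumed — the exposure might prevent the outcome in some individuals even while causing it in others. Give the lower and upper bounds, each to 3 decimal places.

p₁ = P(outcome | exposed) = 287/1604 = 0.17893
p₀ = P(outcome | unexposed) = 90/1011 = 0.089021
Under exogeneity alone the bounds on PN are max{0,(p₁−p₀)/p₁} ≤ PN ≤ min{1,(1−p₀)/p₁}.
  lower = (p₁ − p₀)/p₁ = 0.089907 / 0.17893 ≈ 0.5025
  upper = min{1, (1 − p₀)/p₁} = 0.91098 / 0.17893 ≈ 5.0913 → capped at 1

0.502 ≤ PN ≤ 1.000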